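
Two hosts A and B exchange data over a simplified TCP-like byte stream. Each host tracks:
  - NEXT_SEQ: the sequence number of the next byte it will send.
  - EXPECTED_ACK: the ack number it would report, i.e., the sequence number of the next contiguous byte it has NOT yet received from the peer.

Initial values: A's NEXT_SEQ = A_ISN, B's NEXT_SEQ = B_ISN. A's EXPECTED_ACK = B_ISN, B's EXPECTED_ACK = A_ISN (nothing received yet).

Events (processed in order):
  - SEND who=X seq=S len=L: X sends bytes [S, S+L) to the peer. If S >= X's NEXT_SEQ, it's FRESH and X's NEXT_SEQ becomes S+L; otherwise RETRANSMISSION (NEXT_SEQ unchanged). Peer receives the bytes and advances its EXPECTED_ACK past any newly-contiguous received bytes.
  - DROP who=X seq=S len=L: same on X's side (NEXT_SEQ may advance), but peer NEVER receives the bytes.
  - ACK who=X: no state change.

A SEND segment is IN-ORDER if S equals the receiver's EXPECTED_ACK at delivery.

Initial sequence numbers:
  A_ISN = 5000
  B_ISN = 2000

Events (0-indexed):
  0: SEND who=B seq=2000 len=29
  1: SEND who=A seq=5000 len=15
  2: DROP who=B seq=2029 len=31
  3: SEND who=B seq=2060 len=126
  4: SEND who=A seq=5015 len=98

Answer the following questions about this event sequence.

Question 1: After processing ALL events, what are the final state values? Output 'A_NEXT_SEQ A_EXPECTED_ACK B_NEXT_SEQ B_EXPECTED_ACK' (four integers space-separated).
Answer: 5113 2029 2186 5113

Derivation:
After event 0: A_seq=5000 A_ack=2029 B_seq=2029 B_ack=5000
After event 1: A_seq=5015 A_ack=2029 B_seq=2029 B_ack=5015
After event 2: A_seq=5015 A_ack=2029 B_seq=2060 B_ack=5015
After event 3: A_seq=5015 A_ack=2029 B_seq=2186 B_ack=5015
After event 4: A_seq=5113 A_ack=2029 B_seq=2186 B_ack=5113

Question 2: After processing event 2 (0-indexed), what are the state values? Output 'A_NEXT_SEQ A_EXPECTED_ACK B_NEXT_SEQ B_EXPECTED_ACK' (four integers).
After event 0: A_seq=5000 A_ack=2029 B_seq=2029 B_ack=5000
After event 1: A_seq=5015 A_ack=2029 B_seq=2029 B_ack=5015
After event 2: A_seq=5015 A_ack=2029 B_seq=2060 B_ack=5015

5015 2029 2060 5015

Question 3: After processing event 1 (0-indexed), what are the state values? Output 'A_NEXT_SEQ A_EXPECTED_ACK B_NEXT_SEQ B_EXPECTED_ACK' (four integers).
After event 0: A_seq=5000 A_ack=2029 B_seq=2029 B_ack=5000
After event 1: A_seq=5015 A_ack=2029 B_seq=2029 B_ack=5015

5015 2029 2029 5015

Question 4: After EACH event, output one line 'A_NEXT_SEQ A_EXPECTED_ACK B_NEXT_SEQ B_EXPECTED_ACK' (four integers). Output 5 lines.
5000 2029 2029 5000
5015 2029 2029 5015
5015 2029 2060 5015
5015 2029 2186 5015
5113 2029 2186 5113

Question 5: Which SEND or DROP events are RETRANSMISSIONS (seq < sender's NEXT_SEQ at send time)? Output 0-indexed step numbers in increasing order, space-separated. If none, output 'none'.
Step 0: SEND seq=2000 -> fresh
Step 1: SEND seq=5000 -> fresh
Step 2: DROP seq=2029 -> fresh
Step 3: SEND seq=2060 -> fresh
Step 4: SEND seq=5015 -> fresh

Answer: none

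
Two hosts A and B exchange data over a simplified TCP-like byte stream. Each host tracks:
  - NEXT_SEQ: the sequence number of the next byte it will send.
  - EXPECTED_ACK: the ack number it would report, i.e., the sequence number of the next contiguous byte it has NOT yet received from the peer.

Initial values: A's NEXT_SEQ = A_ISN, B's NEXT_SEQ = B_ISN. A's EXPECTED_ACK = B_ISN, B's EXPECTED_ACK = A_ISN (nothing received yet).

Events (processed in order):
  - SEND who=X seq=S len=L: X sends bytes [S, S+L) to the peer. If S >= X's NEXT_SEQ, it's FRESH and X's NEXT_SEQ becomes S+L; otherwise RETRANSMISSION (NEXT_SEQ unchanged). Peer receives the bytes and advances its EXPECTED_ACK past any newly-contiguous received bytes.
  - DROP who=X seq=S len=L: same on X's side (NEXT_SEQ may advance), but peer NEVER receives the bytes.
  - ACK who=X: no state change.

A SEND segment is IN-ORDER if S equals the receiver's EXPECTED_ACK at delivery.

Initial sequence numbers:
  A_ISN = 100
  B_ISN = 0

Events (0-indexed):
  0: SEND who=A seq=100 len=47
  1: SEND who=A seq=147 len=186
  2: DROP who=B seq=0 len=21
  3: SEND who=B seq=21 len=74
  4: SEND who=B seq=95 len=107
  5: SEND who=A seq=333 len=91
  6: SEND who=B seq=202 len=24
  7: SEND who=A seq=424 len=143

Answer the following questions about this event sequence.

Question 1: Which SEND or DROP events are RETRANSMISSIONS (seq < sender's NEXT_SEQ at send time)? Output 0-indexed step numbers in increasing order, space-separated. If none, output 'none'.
Answer: none

Derivation:
Step 0: SEND seq=100 -> fresh
Step 1: SEND seq=147 -> fresh
Step 2: DROP seq=0 -> fresh
Step 3: SEND seq=21 -> fresh
Step 4: SEND seq=95 -> fresh
Step 5: SEND seq=333 -> fresh
Step 6: SEND seq=202 -> fresh
Step 7: SEND seq=424 -> fresh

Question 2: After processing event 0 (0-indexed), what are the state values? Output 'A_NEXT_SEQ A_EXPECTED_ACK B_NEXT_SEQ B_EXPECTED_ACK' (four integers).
After event 0: A_seq=147 A_ack=0 B_seq=0 B_ack=147

147 0 0 147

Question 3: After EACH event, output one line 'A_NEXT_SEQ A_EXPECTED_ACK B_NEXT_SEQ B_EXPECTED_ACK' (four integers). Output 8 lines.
147 0 0 147
333 0 0 333
333 0 21 333
333 0 95 333
333 0 202 333
424 0 202 424
424 0 226 424
567 0 226 567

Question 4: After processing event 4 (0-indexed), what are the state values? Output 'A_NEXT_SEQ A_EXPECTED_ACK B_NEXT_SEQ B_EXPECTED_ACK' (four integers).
After event 0: A_seq=147 A_ack=0 B_seq=0 B_ack=147
After event 1: A_seq=333 A_ack=0 B_seq=0 B_ack=333
After event 2: A_seq=333 A_ack=0 B_seq=21 B_ack=333
After event 3: A_seq=333 A_ack=0 B_seq=95 B_ack=333
After event 4: A_seq=333 A_ack=0 B_seq=202 B_ack=333

333 0 202 333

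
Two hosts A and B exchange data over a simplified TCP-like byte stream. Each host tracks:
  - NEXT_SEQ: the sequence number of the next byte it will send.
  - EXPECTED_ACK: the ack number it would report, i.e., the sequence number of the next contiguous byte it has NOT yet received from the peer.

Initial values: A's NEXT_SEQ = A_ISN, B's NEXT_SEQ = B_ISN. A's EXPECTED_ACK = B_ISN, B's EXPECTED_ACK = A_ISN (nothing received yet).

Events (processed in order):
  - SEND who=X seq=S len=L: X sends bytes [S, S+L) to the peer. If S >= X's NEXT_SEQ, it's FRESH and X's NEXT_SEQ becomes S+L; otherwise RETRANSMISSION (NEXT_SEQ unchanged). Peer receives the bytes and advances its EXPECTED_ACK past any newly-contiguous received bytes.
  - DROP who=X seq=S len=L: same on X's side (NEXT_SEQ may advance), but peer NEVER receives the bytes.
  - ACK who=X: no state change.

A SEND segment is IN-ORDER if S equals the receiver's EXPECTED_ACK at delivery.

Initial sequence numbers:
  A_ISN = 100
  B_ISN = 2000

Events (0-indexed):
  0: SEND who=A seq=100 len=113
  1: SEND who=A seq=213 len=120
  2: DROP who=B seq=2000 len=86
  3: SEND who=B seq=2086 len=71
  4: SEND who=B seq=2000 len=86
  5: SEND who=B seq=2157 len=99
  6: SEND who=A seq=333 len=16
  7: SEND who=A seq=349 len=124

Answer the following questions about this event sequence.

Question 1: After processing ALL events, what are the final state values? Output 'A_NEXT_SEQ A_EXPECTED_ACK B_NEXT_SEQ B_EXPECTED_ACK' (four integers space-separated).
After event 0: A_seq=213 A_ack=2000 B_seq=2000 B_ack=213
After event 1: A_seq=333 A_ack=2000 B_seq=2000 B_ack=333
After event 2: A_seq=333 A_ack=2000 B_seq=2086 B_ack=333
After event 3: A_seq=333 A_ack=2000 B_seq=2157 B_ack=333
After event 4: A_seq=333 A_ack=2157 B_seq=2157 B_ack=333
After event 5: A_seq=333 A_ack=2256 B_seq=2256 B_ack=333
After event 6: A_seq=349 A_ack=2256 B_seq=2256 B_ack=349
After event 7: A_seq=473 A_ack=2256 B_seq=2256 B_ack=473

Answer: 473 2256 2256 473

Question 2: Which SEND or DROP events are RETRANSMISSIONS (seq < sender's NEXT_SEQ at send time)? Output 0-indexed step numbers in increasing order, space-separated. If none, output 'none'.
Answer: 4

Derivation:
Step 0: SEND seq=100 -> fresh
Step 1: SEND seq=213 -> fresh
Step 2: DROP seq=2000 -> fresh
Step 3: SEND seq=2086 -> fresh
Step 4: SEND seq=2000 -> retransmit
Step 5: SEND seq=2157 -> fresh
Step 6: SEND seq=333 -> fresh
Step 7: SEND seq=349 -> fresh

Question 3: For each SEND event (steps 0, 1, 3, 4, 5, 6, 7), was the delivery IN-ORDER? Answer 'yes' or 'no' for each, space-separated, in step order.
Answer: yes yes no yes yes yes yes

Derivation:
Step 0: SEND seq=100 -> in-order
Step 1: SEND seq=213 -> in-order
Step 3: SEND seq=2086 -> out-of-order
Step 4: SEND seq=2000 -> in-order
Step 5: SEND seq=2157 -> in-order
Step 6: SEND seq=333 -> in-order
Step 7: SEND seq=349 -> in-order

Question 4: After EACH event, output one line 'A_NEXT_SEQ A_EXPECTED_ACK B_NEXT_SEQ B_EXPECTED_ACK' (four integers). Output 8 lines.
213 2000 2000 213
333 2000 2000 333
333 2000 2086 333
333 2000 2157 333
333 2157 2157 333
333 2256 2256 333
349 2256 2256 349
473 2256 2256 473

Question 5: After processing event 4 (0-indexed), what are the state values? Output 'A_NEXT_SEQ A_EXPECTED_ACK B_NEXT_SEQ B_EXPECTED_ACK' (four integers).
After event 0: A_seq=213 A_ack=2000 B_seq=2000 B_ack=213
After event 1: A_seq=333 A_ack=2000 B_seq=2000 B_ack=333
After event 2: A_seq=333 A_ack=2000 B_seq=2086 B_ack=333
After event 3: A_seq=333 A_ack=2000 B_seq=2157 B_ack=333
After event 4: A_seq=333 A_ack=2157 B_seq=2157 B_ack=333

333 2157 2157 333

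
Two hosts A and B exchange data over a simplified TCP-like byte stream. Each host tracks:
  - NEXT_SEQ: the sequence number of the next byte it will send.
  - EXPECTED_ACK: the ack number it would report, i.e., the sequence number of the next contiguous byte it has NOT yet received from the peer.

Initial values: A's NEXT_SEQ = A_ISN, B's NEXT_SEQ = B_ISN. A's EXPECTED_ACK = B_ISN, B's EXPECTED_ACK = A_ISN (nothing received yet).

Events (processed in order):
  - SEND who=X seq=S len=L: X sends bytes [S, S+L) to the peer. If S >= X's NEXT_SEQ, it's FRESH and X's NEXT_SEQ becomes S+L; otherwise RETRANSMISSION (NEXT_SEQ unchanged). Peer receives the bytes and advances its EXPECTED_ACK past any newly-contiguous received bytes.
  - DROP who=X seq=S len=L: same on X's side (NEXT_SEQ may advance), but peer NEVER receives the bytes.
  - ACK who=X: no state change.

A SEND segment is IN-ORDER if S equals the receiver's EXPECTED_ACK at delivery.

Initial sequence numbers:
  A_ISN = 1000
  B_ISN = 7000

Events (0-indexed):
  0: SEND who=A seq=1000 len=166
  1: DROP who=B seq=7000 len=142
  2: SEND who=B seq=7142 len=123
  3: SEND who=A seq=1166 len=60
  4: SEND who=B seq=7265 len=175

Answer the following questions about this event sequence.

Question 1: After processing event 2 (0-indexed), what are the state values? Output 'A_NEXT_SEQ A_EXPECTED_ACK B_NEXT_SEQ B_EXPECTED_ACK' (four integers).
After event 0: A_seq=1166 A_ack=7000 B_seq=7000 B_ack=1166
After event 1: A_seq=1166 A_ack=7000 B_seq=7142 B_ack=1166
After event 2: A_seq=1166 A_ack=7000 B_seq=7265 B_ack=1166

1166 7000 7265 1166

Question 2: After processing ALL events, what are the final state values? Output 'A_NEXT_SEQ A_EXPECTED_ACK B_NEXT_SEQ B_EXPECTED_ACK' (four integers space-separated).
Answer: 1226 7000 7440 1226

Derivation:
After event 0: A_seq=1166 A_ack=7000 B_seq=7000 B_ack=1166
After event 1: A_seq=1166 A_ack=7000 B_seq=7142 B_ack=1166
After event 2: A_seq=1166 A_ack=7000 B_seq=7265 B_ack=1166
After event 3: A_seq=1226 A_ack=7000 B_seq=7265 B_ack=1226
After event 4: A_seq=1226 A_ack=7000 B_seq=7440 B_ack=1226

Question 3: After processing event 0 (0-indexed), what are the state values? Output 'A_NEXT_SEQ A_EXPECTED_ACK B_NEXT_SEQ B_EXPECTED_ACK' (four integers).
After event 0: A_seq=1166 A_ack=7000 B_seq=7000 B_ack=1166

1166 7000 7000 1166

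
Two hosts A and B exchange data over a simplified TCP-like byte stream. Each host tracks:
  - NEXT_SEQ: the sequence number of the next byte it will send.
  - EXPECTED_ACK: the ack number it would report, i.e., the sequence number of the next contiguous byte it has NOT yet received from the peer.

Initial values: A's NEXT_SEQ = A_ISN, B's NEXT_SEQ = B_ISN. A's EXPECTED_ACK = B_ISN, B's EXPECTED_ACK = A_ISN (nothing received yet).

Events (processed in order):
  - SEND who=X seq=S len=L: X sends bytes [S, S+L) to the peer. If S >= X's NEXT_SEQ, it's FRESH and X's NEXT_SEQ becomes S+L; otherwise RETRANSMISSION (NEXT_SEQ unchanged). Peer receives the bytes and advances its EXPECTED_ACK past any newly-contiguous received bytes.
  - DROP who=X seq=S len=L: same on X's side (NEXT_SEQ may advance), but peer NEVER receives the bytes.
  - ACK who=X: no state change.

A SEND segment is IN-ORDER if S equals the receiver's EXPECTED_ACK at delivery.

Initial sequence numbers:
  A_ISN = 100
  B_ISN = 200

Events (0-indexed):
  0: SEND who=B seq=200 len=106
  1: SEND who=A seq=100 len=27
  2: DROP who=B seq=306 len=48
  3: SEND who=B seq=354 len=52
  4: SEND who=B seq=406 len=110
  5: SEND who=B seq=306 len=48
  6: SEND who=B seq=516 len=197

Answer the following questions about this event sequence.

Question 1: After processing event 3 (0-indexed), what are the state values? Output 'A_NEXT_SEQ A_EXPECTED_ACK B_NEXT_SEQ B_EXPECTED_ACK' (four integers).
After event 0: A_seq=100 A_ack=306 B_seq=306 B_ack=100
After event 1: A_seq=127 A_ack=306 B_seq=306 B_ack=127
After event 2: A_seq=127 A_ack=306 B_seq=354 B_ack=127
After event 3: A_seq=127 A_ack=306 B_seq=406 B_ack=127

127 306 406 127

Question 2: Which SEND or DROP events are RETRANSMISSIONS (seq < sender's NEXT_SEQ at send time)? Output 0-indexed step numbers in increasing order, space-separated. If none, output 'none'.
Answer: 5

Derivation:
Step 0: SEND seq=200 -> fresh
Step 1: SEND seq=100 -> fresh
Step 2: DROP seq=306 -> fresh
Step 3: SEND seq=354 -> fresh
Step 4: SEND seq=406 -> fresh
Step 5: SEND seq=306 -> retransmit
Step 6: SEND seq=516 -> fresh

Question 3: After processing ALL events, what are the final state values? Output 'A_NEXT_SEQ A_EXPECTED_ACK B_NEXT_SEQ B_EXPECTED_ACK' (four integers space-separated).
Answer: 127 713 713 127

Derivation:
After event 0: A_seq=100 A_ack=306 B_seq=306 B_ack=100
After event 1: A_seq=127 A_ack=306 B_seq=306 B_ack=127
After event 2: A_seq=127 A_ack=306 B_seq=354 B_ack=127
After event 3: A_seq=127 A_ack=306 B_seq=406 B_ack=127
After event 4: A_seq=127 A_ack=306 B_seq=516 B_ack=127
After event 5: A_seq=127 A_ack=516 B_seq=516 B_ack=127
After event 6: A_seq=127 A_ack=713 B_seq=713 B_ack=127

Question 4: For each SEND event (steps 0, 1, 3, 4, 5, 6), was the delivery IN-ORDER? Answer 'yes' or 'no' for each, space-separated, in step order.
Step 0: SEND seq=200 -> in-order
Step 1: SEND seq=100 -> in-order
Step 3: SEND seq=354 -> out-of-order
Step 4: SEND seq=406 -> out-of-order
Step 5: SEND seq=306 -> in-order
Step 6: SEND seq=516 -> in-order

Answer: yes yes no no yes yes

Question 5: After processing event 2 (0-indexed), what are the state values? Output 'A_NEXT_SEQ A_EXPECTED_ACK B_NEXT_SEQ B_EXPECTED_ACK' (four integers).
After event 0: A_seq=100 A_ack=306 B_seq=306 B_ack=100
After event 1: A_seq=127 A_ack=306 B_seq=306 B_ack=127
After event 2: A_seq=127 A_ack=306 B_seq=354 B_ack=127

127 306 354 127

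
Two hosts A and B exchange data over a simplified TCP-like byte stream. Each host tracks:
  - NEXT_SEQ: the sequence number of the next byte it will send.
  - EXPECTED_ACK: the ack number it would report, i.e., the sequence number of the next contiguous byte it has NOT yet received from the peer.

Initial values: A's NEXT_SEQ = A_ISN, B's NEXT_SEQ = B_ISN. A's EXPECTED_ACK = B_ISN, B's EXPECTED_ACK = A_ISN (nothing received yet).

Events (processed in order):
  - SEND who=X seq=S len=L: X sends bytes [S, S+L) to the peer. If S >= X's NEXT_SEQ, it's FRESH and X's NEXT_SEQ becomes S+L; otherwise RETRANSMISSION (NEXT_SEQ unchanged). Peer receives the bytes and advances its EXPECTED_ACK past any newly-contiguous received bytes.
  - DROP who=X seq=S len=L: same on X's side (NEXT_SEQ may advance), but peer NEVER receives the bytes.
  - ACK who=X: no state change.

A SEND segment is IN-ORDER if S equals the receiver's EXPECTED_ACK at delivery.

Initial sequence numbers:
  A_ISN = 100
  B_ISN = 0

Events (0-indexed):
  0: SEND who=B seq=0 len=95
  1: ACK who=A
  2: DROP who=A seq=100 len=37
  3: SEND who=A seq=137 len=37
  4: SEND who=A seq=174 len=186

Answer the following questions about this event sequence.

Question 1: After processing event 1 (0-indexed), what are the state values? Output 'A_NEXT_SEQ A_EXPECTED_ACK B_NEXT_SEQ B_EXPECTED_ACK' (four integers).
After event 0: A_seq=100 A_ack=95 B_seq=95 B_ack=100
After event 1: A_seq=100 A_ack=95 B_seq=95 B_ack=100

100 95 95 100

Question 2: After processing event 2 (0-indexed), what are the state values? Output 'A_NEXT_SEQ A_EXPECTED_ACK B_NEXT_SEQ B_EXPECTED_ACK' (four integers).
After event 0: A_seq=100 A_ack=95 B_seq=95 B_ack=100
After event 1: A_seq=100 A_ack=95 B_seq=95 B_ack=100
After event 2: A_seq=137 A_ack=95 B_seq=95 B_ack=100

137 95 95 100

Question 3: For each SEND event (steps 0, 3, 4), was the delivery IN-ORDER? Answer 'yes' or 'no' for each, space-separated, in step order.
Answer: yes no no

Derivation:
Step 0: SEND seq=0 -> in-order
Step 3: SEND seq=137 -> out-of-order
Step 4: SEND seq=174 -> out-of-order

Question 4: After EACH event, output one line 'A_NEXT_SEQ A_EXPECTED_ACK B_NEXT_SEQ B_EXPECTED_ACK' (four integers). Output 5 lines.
100 95 95 100
100 95 95 100
137 95 95 100
174 95 95 100
360 95 95 100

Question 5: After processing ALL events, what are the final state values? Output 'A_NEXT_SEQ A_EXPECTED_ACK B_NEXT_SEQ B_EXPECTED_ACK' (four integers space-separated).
After event 0: A_seq=100 A_ack=95 B_seq=95 B_ack=100
After event 1: A_seq=100 A_ack=95 B_seq=95 B_ack=100
After event 2: A_seq=137 A_ack=95 B_seq=95 B_ack=100
After event 3: A_seq=174 A_ack=95 B_seq=95 B_ack=100
After event 4: A_seq=360 A_ack=95 B_seq=95 B_ack=100

Answer: 360 95 95 100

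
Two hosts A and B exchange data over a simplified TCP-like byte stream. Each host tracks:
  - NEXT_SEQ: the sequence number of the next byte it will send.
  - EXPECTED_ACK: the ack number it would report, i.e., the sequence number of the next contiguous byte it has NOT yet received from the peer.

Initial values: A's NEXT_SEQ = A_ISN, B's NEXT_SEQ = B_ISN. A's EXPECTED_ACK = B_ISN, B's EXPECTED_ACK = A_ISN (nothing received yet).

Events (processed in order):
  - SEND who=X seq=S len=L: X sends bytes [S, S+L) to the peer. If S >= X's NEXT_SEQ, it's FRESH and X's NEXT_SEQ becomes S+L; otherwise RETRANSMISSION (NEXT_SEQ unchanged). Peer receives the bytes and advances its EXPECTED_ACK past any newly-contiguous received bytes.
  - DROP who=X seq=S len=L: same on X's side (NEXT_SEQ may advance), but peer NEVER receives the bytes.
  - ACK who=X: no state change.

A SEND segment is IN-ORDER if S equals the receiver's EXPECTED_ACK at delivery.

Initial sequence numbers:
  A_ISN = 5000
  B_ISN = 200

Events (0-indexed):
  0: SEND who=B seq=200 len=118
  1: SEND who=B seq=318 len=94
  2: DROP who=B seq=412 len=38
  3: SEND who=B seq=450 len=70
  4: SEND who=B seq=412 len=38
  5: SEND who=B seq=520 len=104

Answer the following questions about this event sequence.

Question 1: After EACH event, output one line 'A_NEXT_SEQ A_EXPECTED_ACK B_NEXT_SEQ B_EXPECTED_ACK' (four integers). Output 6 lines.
5000 318 318 5000
5000 412 412 5000
5000 412 450 5000
5000 412 520 5000
5000 520 520 5000
5000 624 624 5000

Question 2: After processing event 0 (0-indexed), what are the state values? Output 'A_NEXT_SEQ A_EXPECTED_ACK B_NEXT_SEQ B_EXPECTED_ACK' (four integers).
After event 0: A_seq=5000 A_ack=318 B_seq=318 B_ack=5000

5000 318 318 5000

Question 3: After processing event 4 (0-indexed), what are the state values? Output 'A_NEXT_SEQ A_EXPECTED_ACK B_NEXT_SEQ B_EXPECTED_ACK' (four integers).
After event 0: A_seq=5000 A_ack=318 B_seq=318 B_ack=5000
After event 1: A_seq=5000 A_ack=412 B_seq=412 B_ack=5000
After event 2: A_seq=5000 A_ack=412 B_seq=450 B_ack=5000
After event 3: A_seq=5000 A_ack=412 B_seq=520 B_ack=5000
After event 4: A_seq=5000 A_ack=520 B_seq=520 B_ack=5000

5000 520 520 5000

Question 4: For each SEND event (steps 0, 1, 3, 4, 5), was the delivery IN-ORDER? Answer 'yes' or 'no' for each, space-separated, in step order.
Answer: yes yes no yes yes

Derivation:
Step 0: SEND seq=200 -> in-order
Step 1: SEND seq=318 -> in-order
Step 3: SEND seq=450 -> out-of-order
Step 4: SEND seq=412 -> in-order
Step 5: SEND seq=520 -> in-order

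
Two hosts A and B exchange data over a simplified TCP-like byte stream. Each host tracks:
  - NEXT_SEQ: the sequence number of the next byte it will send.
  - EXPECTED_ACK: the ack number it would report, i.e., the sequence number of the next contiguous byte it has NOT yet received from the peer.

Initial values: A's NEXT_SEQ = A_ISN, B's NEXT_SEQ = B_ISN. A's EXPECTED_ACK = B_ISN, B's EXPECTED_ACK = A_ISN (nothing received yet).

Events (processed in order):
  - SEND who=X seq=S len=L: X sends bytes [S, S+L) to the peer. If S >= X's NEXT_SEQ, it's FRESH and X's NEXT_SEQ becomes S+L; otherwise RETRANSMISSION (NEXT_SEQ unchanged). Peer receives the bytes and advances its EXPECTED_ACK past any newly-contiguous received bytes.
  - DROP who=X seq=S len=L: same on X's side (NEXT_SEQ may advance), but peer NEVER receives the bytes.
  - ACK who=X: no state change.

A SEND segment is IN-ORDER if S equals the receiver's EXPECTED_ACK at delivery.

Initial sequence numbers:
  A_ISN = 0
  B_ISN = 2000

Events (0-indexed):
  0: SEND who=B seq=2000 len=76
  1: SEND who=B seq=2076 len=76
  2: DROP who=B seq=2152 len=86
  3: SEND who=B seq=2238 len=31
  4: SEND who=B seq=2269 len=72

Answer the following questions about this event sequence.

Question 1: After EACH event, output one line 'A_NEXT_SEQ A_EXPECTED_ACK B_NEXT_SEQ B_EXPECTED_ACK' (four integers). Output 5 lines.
0 2076 2076 0
0 2152 2152 0
0 2152 2238 0
0 2152 2269 0
0 2152 2341 0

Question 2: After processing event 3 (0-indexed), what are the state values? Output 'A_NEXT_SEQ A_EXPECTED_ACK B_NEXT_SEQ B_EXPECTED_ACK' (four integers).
After event 0: A_seq=0 A_ack=2076 B_seq=2076 B_ack=0
After event 1: A_seq=0 A_ack=2152 B_seq=2152 B_ack=0
After event 2: A_seq=0 A_ack=2152 B_seq=2238 B_ack=0
After event 3: A_seq=0 A_ack=2152 B_seq=2269 B_ack=0

0 2152 2269 0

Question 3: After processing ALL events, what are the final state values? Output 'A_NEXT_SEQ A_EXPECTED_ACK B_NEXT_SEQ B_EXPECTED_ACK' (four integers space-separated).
After event 0: A_seq=0 A_ack=2076 B_seq=2076 B_ack=0
After event 1: A_seq=0 A_ack=2152 B_seq=2152 B_ack=0
After event 2: A_seq=0 A_ack=2152 B_seq=2238 B_ack=0
After event 3: A_seq=0 A_ack=2152 B_seq=2269 B_ack=0
After event 4: A_seq=0 A_ack=2152 B_seq=2341 B_ack=0

Answer: 0 2152 2341 0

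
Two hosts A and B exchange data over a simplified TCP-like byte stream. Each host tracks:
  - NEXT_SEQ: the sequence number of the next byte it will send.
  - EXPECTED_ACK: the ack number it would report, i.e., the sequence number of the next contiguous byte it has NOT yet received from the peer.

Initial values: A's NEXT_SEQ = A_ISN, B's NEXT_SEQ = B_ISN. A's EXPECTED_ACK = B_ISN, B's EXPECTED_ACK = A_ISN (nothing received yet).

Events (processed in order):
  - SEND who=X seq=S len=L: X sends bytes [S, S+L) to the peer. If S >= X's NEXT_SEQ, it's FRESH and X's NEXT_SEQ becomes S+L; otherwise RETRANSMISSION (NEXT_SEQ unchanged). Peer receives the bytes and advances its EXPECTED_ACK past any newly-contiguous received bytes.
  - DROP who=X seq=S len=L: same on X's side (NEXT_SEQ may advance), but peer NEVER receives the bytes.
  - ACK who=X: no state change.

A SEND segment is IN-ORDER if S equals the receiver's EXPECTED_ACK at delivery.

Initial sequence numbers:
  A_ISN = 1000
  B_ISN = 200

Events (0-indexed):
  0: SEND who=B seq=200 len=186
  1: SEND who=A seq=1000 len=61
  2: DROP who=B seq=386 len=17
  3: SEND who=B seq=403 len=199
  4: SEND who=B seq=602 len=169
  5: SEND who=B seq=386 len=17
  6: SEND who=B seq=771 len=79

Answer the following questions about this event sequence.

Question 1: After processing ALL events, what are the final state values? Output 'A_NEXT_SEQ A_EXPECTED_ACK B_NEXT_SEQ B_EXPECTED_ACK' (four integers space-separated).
Answer: 1061 850 850 1061

Derivation:
After event 0: A_seq=1000 A_ack=386 B_seq=386 B_ack=1000
After event 1: A_seq=1061 A_ack=386 B_seq=386 B_ack=1061
After event 2: A_seq=1061 A_ack=386 B_seq=403 B_ack=1061
After event 3: A_seq=1061 A_ack=386 B_seq=602 B_ack=1061
After event 4: A_seq=1061 A_ack=386 B_seq=771 B_ack=1061
After event 5: A_seq=1061 A_ack=771 B_seq=771 B_ack=1061
After event 6: A_seq=1061 A_ack=850 B_seq=850 B_ack=1061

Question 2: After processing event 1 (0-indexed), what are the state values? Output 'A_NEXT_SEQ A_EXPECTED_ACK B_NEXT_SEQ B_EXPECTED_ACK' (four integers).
After event 0: A_seq=1000 A_ack=386 B_seq=386 B_ack=1000
After event 1: A_seq=1061 A_ack=386 B_seq=386 B_ack=1061

1061 386 386 1061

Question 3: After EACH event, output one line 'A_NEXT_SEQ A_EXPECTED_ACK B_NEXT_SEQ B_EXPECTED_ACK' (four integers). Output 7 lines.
1000 386 386 1000
1061 386 386 1061
1061 386 403 1061
1061 386 602 1061
1061 386 771 1061
1061 771 771 1061
1061 850 850 1061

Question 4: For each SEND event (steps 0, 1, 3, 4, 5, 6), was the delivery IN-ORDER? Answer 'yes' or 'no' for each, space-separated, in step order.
Answer: yes yes no no yes yes

Derivation:
Step 0: SEND seq=200 -> in-order
Step 1: SEND seq=1000 -> in-order
Step 3: SEND seq=403 -> out-of-order
Step 4: SEND seq=602 -> out-of-order
Step 5: SEND seq=386 -> in-order
Step 6: SEND seq=771 -> in-order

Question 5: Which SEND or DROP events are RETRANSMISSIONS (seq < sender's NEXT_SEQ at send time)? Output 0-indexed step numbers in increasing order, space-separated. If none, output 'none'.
Step 0: SEND seq=200 -> fresh
Step 1: SEND seq=1000 -> fresh
Step 2: DROP seq=386 -> fresh
Step 3: SEND seq=403 -> fresh
Step 4: SEND seq=602 -> fresh
Step 5: SEND seq=386 -> retransmit
Step 6: SEND seq=771 -> fresh

Answer: 5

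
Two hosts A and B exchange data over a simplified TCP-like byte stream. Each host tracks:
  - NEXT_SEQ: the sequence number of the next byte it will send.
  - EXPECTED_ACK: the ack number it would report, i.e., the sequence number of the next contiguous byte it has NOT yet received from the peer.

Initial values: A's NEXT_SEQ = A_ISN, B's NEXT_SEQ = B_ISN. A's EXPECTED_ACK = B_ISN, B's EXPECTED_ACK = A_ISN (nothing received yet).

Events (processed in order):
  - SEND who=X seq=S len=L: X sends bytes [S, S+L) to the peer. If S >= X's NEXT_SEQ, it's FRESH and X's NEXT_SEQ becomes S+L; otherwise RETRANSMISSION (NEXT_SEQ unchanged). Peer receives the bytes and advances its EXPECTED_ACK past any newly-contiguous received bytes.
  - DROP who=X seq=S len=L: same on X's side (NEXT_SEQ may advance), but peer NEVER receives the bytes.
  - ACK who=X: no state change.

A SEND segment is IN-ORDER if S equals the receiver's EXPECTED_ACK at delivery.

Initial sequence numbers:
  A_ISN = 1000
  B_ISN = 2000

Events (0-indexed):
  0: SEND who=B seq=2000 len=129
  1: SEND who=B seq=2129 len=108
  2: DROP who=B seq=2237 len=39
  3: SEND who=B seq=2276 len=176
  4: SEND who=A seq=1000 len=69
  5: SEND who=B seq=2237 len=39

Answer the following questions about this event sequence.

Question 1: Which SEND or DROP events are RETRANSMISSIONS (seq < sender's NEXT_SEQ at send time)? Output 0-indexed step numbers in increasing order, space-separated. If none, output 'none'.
Answer: 5

Derivation:
Step 0: SEND seq=2000 -> fresh
Step 1: SEND seq=2129 -> fresh
Step 2: DROP seq=2237 -> fresh
Step 3: SEND seq=2276 -> fresh
Step 4: SEND seq=1000 -> fresh
Step 5: SEND seq=2237 -> retransmit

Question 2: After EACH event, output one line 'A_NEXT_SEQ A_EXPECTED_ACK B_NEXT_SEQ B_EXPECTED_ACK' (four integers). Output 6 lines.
1000 2129 2129 1000
1000 2237 2237 1000
1000 2237 2276 1000
1000 2237 2452 1000
1069 2237 2452 1069
1069 2452 2452 1069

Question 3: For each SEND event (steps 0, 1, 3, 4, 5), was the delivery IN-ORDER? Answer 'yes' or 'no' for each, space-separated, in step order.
Step 0: SEND seq=2000 -> in-order
Step 1: SEND seq=2129 -> in-order
Step 3: SEND seq=2276 -> out-of-order
Step 4: SEND seq=1000 -> in-order
Step 5: SEND seq=2237 -> in-order

Answer: yes yes no yes yes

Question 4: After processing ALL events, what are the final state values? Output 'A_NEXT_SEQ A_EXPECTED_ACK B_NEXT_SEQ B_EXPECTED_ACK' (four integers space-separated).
Answer: 1069 2452 2452 1069

Derivation:
After event 0: A_seq=1000 A_ack=2129 B_seq=2129 B_ack=1000
After event 1: A_seq=1000 A_ack=2237 B_seq=2237 B_ack=1000
After event 2: A_seq=1000 A_ack=2237 B_seq=2276 B_ack=1000
After event 3: A_seq=1000 A_ack=2237 B_seq=2452 B_ack=1000
After event 4: A_seq=1069 A_ack=2237 B_seq=2452 B_ack=1069
After event 5: A_seq=1069 A_ack=2452 B_seq=2452 B_ack=1069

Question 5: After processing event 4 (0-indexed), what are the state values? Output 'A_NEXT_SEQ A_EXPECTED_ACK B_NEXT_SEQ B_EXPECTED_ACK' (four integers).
After event 0: A_seq=1000 A_ack=2129 B_seq=2129 B_ack=1000
After event 1: A_seq=1000 A_ack=2237 B_seq=2237 B_ack=1000
After event 2: A_seq=1000 A_ack=2237 B_seq=2276 B_ack=1000
After event 3: A_seq=1000 A_ack=2237 B_seq=2452 B_ack=1000
After event 4: A_seq=1069 A_ack=2237 B_seq=2452 B_ack=1069

1069 2237 2452 1069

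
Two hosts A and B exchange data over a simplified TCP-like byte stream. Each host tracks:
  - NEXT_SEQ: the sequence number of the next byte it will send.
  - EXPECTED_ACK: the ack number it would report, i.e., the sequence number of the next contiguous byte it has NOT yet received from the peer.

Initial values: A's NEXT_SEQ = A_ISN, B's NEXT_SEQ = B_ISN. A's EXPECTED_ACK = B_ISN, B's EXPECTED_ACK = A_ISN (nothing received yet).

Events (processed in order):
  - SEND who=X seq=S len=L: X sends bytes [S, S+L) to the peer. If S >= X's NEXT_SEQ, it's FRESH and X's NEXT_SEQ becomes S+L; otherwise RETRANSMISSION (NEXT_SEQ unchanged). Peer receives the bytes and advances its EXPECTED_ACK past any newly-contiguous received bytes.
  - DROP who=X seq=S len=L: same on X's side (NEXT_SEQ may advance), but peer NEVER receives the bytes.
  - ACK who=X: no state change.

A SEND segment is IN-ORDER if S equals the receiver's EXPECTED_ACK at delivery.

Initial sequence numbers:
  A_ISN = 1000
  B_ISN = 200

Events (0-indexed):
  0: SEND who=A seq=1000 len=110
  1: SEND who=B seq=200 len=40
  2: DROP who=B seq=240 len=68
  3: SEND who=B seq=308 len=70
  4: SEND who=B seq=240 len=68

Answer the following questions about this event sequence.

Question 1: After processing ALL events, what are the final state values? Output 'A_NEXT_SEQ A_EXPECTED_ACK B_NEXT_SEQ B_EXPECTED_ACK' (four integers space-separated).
After event 0: A_seq=1110 A_ack=200 B_seq=200 B_ack=1110
After event 1: A_seq=1110 A_ack=240 B_seq=240 B_ack=1110
After event 2: A_seq=1110 A_ack=240 B_seq=308 B_ack=1110
After event 3: A_seq=1110 A_ack=240 B_seq=378 B_ack=1110
After event 4: A_seq=1110 A_ack=378 B_seq=378 B_ack=1110

Answer: 1110 378 378 1110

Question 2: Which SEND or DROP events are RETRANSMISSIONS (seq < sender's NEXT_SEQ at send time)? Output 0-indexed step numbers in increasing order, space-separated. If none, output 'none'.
Step 0: SEND seq=1000 -> fresh
Step 1: SEND seq=200 -> fresh
Step 2: DROP seq=240 -> fresh
Step 3: SEND seq=308 -> fresh
Step 4: SEND seq=240 -> retransmit

Answer: 4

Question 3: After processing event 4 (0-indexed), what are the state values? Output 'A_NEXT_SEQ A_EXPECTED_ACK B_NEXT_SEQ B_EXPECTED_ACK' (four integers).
After event 0: A_seq=1110 A_ack=200 B_seq=200 B_ack=1110
After event 1: A_seq=1110 A_ack=240 B_seq=240 B_ack=1110
After event 2: A_seq=1110 A_ack=240 B_seq=308 B_ack=1110
After event 3: A_seq=1110 A_ack=240 B_seq=378 B_ack=1110
After event 4: A_seq=1110 A_ack=378 B_seq=378 B_ack=1110

1110 378 378 1110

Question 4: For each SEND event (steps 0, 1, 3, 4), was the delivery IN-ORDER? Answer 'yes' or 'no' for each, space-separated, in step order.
Step 0: SEND seq=1000 -> in-order
Step 1: SEND seq=200 -> in-order
Step 3: SEND seq=308 -> out-of-order
Step 4: SEND seq=240 -> in-order

Answer: yes yes no yes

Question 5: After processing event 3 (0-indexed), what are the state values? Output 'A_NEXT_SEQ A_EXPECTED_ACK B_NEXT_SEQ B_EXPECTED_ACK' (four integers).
After event 0: A_seq=1110 A_ack=200 B_seq=200 B_ack=1110
After event 1: A_seq=1110 A_ack=240 B_seq=240 B_ack=1110
After event 2: A_seq=1110 A_ack=240 B_seq=308 B_ack=1110
After event 3: A_seq=1110 A_ack=240 B_seq=378 B_ack=1110

1110 240 378 1110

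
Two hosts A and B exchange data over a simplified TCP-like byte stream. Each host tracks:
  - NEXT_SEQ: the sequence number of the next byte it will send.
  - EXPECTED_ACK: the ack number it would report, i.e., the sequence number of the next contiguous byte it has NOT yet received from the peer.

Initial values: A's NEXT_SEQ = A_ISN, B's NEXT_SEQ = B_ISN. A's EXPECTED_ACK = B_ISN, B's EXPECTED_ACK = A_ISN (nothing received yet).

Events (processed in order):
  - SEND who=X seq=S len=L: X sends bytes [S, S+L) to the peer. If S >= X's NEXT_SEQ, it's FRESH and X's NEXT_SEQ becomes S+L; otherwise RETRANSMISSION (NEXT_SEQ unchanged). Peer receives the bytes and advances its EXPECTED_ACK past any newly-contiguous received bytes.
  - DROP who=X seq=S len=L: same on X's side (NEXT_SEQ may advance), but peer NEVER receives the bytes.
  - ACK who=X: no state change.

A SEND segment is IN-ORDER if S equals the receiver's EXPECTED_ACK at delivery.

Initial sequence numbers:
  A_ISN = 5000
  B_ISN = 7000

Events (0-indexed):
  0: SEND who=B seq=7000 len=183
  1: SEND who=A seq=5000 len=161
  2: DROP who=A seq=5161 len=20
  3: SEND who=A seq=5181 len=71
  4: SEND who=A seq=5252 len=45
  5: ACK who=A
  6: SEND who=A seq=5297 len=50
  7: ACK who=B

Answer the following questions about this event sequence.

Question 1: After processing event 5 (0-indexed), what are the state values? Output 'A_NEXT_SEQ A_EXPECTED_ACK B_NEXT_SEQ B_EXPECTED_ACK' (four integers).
After event 0: A_seq=5000 A_ack=7183 B_seq=7183 B_ack=5000
After event 1: A_seq=5161 A_ack=7183 B_seq=7183 B_ack=5161
After event 2: A_seq=5181 A_ack=7183 B_seq=7183 B_ack=5161
After event 3: A_seq=5252 A_ack=7183 B_seq=7183 B_ack=5161
After event 4: A_seq=5297 A_ack=7183 B_seq=7183 B_ack=5161
After event 5: A_seq=5297 A_ack=7183 B_seq=7183 B_ack=5161

5297 7183 7183 5161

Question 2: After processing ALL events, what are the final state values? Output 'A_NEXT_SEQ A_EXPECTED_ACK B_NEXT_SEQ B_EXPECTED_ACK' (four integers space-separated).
Answer: 5347 7183 7183 5161

Derivation:
After event 0: A_seq=5000 A_ack=7183 B_seq=7183 B_ack=5000
After event 1: A_seq=5161 A_ack=7183 B_seq=7183 B_ack=5161
After event 2: A_seq=5181 A_ack=7183 B_seq=7183 B_ack=5161
After event 3: A_seq=5252 A_ack=7183 B_seq=7183 B_ack=5161
After event 4: A_seq=5297 A_ack=7183 B_seq=7183 B_ack=5161
After event 5: A_seq=5297 A_ack=7183 B_seq=7183 B_ack=5161
After event 6: A_seq=5347 A_ack=7183 B_seq=7183 B_ack=5161
After event 7: A_seq=5347 A_ack=7183 B_seq=7183 B_ack=5161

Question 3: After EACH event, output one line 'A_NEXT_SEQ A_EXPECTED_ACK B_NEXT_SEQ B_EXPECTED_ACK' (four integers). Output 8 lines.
5000 7183 7183 5000
5161 7183 7183 5161
5181 7183 7183 5161
5252 7183 7183 5161
5297 7183 7183 5161
5297 7183 7183 5161
5347 7183 7183 5161
5347 7183 7183 5161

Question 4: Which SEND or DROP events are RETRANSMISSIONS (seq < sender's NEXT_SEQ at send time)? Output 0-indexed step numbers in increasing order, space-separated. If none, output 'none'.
Step 0: SEND seq=7000 -> fresh
Step 1: SEND seq=5000 -> fresh
Step 2: DROP seq=5161 -> fresh
Step 3: SEND seq=5181 -> fresh
Step 4: SEND seq=5252 -> fresh
Step 6: SEND seq=5297 -> fresh

Answer: none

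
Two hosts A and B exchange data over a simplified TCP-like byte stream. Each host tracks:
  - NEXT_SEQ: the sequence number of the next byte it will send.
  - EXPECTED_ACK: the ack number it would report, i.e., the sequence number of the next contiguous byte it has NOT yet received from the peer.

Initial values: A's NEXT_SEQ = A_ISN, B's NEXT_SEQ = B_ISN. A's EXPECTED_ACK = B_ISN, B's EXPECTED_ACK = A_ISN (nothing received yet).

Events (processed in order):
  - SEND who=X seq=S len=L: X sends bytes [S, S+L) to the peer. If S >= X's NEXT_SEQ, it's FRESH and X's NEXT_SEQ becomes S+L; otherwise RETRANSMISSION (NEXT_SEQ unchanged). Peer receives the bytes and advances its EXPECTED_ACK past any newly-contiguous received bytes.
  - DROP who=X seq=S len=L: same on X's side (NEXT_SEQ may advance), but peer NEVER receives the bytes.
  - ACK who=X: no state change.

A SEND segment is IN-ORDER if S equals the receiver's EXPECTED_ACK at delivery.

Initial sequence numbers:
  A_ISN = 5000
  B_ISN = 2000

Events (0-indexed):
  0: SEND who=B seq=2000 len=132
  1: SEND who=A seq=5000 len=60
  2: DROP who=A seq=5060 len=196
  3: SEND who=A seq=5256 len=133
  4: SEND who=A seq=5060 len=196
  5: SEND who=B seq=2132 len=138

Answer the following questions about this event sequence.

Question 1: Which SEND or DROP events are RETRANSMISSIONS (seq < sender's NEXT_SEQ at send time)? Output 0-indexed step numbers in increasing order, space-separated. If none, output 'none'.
Step 0: SEND seq=2000 -> fresh
Step 1: SEND seq=5000 -> fresh
Step 2: DROP seq=5060 -> fresh
Step 3: SEND seq=5256 -> fresh
Step 4: SEND seq=5060 -> retransmit
Step 5: SEND seq=2132 -> fresh

Answer: 4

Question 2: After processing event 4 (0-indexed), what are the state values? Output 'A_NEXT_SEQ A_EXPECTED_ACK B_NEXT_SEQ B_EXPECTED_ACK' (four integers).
After event 0: A_seq=5000 A_ack=2132 B_seq=2132 B_ack=5000
After event 1: A_seq=5060 A_ack=2132 B_seq=2132 B_ack=5060
After event 2: A_seq=5256 A_ack=2132 B_seq=2132 B_ack=5060
After event 3: A_seq=5389 A_ack=2132 B_seq=2132 B_ack=5060
After event 4: A_seq=5389 A_ack=2132 B_seq=2132 B_ack=5389

5389 2132 2132 5389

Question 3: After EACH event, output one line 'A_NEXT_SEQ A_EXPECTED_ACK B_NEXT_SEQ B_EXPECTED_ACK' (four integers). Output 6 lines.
5000 2132 2132 5000
5060 2132 2132 5060
5256 2132 2132 5060
5389 2132 2132 5060
5389 2132 2132 5389
5389 2270 2270 5389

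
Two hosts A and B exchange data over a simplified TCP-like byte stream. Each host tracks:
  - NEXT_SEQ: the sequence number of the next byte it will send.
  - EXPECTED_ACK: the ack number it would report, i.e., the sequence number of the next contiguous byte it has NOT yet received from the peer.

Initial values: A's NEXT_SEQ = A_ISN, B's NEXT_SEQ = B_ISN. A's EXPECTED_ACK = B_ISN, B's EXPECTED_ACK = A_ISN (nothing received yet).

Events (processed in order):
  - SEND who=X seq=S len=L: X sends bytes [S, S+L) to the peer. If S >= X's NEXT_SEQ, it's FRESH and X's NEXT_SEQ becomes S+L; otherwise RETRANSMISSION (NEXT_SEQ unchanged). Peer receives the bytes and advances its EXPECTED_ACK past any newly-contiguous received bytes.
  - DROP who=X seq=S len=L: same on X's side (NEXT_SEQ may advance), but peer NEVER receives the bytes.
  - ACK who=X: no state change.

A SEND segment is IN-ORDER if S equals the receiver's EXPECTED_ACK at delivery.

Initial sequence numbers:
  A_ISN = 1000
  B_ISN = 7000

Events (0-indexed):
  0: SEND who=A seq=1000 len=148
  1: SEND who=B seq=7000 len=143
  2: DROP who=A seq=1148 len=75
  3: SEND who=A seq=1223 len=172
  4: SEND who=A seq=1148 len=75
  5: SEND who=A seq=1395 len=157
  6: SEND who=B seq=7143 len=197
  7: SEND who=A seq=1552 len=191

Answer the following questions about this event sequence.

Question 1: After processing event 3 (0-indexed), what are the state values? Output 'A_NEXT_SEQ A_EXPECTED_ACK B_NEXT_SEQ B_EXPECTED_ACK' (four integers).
After event 0: A_seq=1148 A_ack=7000 B_seq=7000 B_ack=1148
After event 1: A_seq=1148 A_ack=7143 B_seq=7143 B_ack=1148
After event 2: A_seq=1223 A_ack=7143 B_seq=7143 B_ack=1148
After event 3: A_seq=1395 A_ack=7143 B_seq=7143 B_ack=1148

1395 7143 7143 1148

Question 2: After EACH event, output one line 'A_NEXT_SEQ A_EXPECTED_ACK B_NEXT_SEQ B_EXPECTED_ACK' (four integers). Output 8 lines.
1148 7000 7000 1148
1148 7143 7143 1148
1223 7143 7143 1148
1395 7143 7143 1148
1395 7143 7143 1395
1552 7143 7143 1552
1552 7340 7340 1552
1743 7340 7340 1743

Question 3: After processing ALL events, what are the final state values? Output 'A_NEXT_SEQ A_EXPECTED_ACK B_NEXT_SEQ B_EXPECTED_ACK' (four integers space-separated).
Answer: 1743 7340 7340 1743

Derivation:
After event 0: A_seq=1148 A_ack=7000 B_seq=7000 B_ack=1148
After event 1: A_seq=1148 A_ack=7143 B_seq=7143 B_ack=1148
After event 2: A_seq=1223 A_ack=7143 B_seq=7143 B_ack=1148
After event 3: A_seq=1395 A_ack=7143 B_seq=7143 B_ack=1148
After event 4: A_seq=1395 A_ack=7143 B_seq=7143 B_ack=1395
After event 5: A_seq=1552 A_ack=7143 B_seq=7143 B_ack=1552
After event 6: A_seq=1552 A_ack=7340 B_seq=7340 B_ack=1552
After event 7: A_seq=1743 A_ack=7340 B_seq=7340 B_ack=1743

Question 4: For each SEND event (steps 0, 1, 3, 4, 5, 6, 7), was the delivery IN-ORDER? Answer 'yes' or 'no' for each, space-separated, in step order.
Step 0: SEND seq=1000 -> in-order
Step 1: SEND seq=7000 -> in-order
Step 3: SEND seq=1223 -> out-of-order
Step 4: SEND seq=1148 -> in-order
Step 5: SEND seq=1395 -> in-order
Step 6: SEND seq=7143 -> in-order
Step 7: SEND seq=1552 -> in-order

Answer: yes yes no yes yes yes yes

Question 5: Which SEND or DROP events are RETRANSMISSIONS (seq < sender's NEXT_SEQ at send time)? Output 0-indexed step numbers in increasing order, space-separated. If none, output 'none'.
Step 0: SEND seq=1000 -> fresh
Step 1: SEND seq=7000 -> fresh
Step 2: DROP seq=1148 -> fresh
Step 3: SEND seq=1223 -> fresh
Step 4: SEND seq=1148 -> retransmit
Step 5: SEND seq=1395 -> fresh
Step 6: SEND seq=7143 -> fresh
Step 7: SEND seq=1552 -> fresh

Answer: 4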